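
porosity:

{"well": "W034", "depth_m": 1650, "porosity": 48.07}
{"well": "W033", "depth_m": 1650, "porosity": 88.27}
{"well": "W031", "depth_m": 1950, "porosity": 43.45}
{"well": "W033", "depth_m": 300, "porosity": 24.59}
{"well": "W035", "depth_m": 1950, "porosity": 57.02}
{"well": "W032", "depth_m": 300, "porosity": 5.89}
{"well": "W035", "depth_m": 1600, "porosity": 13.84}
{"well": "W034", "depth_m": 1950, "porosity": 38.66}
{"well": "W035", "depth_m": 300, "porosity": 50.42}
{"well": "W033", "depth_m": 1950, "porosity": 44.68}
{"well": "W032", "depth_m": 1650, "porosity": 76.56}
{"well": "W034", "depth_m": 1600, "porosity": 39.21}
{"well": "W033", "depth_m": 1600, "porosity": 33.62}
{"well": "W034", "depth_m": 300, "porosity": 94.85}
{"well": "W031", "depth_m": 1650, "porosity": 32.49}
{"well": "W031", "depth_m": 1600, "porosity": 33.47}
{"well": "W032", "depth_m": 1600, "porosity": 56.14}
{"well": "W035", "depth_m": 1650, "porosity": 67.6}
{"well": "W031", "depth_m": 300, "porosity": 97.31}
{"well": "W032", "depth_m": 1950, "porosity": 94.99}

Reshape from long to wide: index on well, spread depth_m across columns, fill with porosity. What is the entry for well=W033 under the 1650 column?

Wide layout: rows indexed by well, columns are the 4 distinct depth_m values (1650, 1950, 300, 1600).
Cell (well=W033, depth_m=1650) draws from the long row where well=W033 and depth_m=1650, which has porosity=88.27.

88.27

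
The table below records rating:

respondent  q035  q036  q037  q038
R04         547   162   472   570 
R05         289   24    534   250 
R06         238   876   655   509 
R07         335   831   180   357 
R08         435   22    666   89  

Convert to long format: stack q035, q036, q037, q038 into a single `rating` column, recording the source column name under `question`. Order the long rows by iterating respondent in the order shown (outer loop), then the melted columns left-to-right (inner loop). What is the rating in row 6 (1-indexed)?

20 rows total (5 × 4). Row 6: index ⌊(6-1)/4⌋ = 1 into respondent → R05; (6-1) mod 4 = 1 into the melted columns → q036.
So row 6 is (R05, q036, 24); rating = 24.

24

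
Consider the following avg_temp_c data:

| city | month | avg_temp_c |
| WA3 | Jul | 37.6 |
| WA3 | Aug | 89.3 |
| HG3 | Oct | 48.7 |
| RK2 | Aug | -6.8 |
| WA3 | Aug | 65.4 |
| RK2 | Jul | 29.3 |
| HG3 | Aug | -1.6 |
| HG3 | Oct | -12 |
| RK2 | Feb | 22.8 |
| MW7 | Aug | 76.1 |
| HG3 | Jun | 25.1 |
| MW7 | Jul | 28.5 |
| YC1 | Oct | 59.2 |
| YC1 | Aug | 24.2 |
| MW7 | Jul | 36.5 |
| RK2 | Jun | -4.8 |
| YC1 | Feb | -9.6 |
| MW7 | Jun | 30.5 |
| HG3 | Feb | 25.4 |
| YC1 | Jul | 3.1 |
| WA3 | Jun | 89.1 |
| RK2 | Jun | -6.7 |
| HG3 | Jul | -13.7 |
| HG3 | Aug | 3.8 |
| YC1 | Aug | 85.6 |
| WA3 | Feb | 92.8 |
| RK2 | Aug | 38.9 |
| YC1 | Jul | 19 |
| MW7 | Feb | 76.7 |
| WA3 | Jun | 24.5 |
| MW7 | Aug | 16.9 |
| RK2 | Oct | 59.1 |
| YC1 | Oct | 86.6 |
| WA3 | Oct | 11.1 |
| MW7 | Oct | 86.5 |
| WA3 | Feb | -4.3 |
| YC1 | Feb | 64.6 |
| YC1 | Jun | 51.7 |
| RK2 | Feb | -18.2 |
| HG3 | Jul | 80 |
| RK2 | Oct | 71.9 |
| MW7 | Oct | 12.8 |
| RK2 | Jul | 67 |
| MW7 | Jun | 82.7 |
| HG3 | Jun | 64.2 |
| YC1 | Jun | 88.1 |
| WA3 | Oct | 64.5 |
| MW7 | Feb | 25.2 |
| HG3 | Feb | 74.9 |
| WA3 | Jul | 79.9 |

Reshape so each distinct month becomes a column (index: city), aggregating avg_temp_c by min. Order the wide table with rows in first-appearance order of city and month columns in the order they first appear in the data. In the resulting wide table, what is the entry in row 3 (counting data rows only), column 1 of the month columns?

29.3

With rows in first-appearance order of city, row 3 is city=RK2. month columns in first-appearance order: Jul, Aug, Oct, Feb, Jun; column 1 is Jul.
Long rows with city=RK2, month=Jul: min(29.3, 67) = 29.3.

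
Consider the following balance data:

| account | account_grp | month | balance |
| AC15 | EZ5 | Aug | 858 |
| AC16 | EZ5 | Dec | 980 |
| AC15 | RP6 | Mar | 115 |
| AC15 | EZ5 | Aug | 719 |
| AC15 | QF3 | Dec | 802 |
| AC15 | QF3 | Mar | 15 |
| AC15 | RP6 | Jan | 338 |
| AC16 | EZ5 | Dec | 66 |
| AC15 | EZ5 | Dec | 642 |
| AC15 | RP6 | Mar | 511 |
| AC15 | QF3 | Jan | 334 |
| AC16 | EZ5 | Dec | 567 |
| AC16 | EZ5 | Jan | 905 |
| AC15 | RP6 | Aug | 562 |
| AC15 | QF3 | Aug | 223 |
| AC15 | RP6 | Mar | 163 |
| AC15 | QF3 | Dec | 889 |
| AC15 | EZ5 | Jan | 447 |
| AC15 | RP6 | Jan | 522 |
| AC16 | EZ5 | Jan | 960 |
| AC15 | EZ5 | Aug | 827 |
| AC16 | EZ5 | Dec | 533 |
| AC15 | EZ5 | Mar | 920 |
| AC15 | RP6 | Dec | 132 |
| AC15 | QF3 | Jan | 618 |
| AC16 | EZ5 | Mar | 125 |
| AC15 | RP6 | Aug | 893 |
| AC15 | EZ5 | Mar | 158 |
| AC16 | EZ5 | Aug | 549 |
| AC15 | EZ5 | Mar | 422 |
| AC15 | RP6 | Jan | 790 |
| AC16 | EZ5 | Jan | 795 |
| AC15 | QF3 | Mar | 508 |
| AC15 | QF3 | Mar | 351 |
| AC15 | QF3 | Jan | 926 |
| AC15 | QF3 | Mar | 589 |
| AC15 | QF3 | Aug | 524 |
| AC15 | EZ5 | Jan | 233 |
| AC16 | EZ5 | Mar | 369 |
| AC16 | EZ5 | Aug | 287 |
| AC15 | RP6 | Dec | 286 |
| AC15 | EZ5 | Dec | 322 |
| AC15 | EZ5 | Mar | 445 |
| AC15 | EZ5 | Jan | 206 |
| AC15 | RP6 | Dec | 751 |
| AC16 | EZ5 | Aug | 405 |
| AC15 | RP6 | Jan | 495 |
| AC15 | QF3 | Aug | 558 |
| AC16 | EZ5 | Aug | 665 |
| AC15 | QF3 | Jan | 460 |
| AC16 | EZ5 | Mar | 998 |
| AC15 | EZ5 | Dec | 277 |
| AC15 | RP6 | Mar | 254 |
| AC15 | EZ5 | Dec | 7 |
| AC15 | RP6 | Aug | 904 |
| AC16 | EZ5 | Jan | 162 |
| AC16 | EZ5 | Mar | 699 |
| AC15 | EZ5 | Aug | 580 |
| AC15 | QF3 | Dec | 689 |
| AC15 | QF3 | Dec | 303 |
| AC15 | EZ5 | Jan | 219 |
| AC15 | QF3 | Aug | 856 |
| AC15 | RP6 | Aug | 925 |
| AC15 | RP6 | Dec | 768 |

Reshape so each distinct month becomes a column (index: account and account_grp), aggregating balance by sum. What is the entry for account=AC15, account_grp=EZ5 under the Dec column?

Rows with account=AC15, account_grp=EZ5 and month=Dec: balance values are 642, 322, 277, 7.
642 + 322 + 277 + 7 = 1248.

1248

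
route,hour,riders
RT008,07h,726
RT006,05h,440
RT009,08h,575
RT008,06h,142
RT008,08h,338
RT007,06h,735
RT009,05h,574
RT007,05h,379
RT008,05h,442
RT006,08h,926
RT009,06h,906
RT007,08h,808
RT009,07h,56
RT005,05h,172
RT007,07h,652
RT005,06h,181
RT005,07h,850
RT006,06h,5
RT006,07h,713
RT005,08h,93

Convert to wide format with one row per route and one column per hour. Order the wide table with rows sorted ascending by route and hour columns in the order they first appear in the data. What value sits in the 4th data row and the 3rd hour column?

With rows sorted ascending by route, row 4 is route=RT008. hour columns in first-appearance order: 07h, 05h, 08h, 06h; column 3 is 08h.
Long rows with route=RT008, hour=08h: riders = 338.

338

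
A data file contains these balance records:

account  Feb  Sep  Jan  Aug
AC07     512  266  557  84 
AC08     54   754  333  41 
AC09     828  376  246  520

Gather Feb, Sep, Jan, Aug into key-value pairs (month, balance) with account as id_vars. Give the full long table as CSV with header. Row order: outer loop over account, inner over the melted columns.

account,month,balance
AC07,Feb,512
AC07,Sep,266
AC07,Jan,557
AC07,Aug,84
AC08,Feb,54
AC08,Sep,754
AC08,Jan,333
AC08,Aug,41
AC09,Feb,828
AC09,Sep,376
AC09,Jan,246
AC09,Aug,520

Each (account, column) pair becomes one row: 3 × 4 = 12 rows.
For example, (AC07, Feb) → balance=512.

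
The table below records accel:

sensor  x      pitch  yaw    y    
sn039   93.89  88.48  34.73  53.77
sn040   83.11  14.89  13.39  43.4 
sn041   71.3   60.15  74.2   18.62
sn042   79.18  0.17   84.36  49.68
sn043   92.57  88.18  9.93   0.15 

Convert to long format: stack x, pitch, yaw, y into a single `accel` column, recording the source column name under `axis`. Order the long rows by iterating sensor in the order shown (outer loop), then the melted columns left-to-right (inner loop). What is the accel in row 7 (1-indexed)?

20 rows total (5 × 4). Row 7: index ⌊(7-1)/4⌋ = 1 into sensor → sn040; (7-1) mod 4 = 2 into the melted columns → yaw.
So row 7 is (sn040, yaw, 13.39); accel = 13.39.

13.39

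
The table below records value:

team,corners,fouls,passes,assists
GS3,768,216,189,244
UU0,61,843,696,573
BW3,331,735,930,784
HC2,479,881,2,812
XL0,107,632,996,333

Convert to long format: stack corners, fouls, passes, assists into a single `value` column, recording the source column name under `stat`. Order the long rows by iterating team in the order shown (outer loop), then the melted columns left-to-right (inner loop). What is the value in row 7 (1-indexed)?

696

20 rows total (5 × 4). Row 7: index ⌊(7-1)/4⌋ = 1 into team → UU0; (7-1) mod 4 = 2 into the melted columns → passes.
So row 7 is (UU0, passes, 696); value = 696.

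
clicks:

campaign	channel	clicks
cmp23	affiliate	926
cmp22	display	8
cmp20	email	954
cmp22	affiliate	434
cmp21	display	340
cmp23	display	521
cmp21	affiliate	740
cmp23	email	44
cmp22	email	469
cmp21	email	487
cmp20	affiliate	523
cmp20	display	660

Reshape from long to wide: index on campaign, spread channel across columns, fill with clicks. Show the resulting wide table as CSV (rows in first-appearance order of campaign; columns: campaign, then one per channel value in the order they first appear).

campaign,affiliate,display,email
cmp23,926,521,44
cmp22,434,8,469
cmp20,523,660,954
cmp21,740,340,487

Columns: campaign plus the 3 distinct channel values (affiliate, display, email).
For example, row cmp23 column affiliate takes clicks=926 from the long row (cmp23, affiliate).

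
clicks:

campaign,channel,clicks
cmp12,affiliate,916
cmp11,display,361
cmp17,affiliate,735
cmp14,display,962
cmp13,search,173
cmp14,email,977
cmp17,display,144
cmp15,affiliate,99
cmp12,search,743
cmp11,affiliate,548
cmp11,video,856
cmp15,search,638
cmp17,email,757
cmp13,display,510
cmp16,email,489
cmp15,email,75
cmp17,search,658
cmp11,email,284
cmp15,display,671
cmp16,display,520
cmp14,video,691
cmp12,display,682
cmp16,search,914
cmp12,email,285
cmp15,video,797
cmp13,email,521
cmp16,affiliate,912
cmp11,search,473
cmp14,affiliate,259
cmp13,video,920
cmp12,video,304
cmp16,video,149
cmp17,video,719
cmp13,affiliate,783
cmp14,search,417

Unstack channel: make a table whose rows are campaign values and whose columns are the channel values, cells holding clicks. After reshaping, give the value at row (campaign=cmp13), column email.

521

Wide layout: rows indexed by campaign, columns are the 5 distinct channel values (affiliate, display, search, email, video).
Cell (campaign=cmp13, channel=email) draws from the long row where campaign=cmp13 and channel=email, which has clicks=521.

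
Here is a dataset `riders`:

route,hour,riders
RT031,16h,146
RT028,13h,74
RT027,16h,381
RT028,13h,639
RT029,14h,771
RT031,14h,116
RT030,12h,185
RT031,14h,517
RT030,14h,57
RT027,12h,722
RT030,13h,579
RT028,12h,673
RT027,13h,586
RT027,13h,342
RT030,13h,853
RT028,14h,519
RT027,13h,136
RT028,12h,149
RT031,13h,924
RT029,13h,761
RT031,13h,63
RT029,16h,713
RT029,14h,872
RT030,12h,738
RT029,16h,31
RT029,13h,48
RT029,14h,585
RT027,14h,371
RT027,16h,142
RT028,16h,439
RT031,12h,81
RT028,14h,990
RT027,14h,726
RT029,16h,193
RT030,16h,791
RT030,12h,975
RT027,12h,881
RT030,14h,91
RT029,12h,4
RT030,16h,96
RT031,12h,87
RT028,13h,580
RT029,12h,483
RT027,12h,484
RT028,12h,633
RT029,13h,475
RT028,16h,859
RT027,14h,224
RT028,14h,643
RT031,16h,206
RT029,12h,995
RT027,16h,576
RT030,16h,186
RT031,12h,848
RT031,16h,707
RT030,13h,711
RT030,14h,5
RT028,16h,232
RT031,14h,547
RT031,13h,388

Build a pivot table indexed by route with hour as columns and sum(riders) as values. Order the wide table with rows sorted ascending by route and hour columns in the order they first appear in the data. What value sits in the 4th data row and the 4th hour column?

With rows sorted ascending by route, row 4 is route=RT030. hour columns in first-appearance order: 16h, 13h, 14h, 12h; column 4 is 12h.
Long rows with route=RT030, hour=12h: 185 + 738 + 975 = 1898.

1898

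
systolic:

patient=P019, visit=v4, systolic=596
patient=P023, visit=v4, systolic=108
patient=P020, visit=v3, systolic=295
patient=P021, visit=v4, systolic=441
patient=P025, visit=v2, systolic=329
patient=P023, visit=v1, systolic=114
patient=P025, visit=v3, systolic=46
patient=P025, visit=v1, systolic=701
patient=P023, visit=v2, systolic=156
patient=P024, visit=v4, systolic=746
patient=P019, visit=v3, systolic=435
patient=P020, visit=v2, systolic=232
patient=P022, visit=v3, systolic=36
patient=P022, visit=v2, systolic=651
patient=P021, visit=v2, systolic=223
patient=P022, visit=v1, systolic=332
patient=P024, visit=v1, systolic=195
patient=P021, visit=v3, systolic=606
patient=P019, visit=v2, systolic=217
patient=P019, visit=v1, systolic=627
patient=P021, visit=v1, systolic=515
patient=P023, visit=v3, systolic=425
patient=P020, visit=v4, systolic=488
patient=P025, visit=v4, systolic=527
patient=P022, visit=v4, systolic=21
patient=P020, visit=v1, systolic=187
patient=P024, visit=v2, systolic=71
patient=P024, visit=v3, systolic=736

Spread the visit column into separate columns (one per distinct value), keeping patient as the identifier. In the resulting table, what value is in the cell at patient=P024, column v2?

71

Wide layout: rows indexed by patient, columns are the 4 distinct visit values (v4, v3, v2, v1).
Cell (patient=P024, visit=v2) draws from the long row where patient=P024 and visit=v2, which has systolic=71.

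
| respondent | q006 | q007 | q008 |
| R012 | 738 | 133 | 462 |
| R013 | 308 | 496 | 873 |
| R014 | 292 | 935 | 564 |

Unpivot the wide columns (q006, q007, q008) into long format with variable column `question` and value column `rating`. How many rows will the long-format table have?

9

3 respondent values × 3 melted columns = 9 rows.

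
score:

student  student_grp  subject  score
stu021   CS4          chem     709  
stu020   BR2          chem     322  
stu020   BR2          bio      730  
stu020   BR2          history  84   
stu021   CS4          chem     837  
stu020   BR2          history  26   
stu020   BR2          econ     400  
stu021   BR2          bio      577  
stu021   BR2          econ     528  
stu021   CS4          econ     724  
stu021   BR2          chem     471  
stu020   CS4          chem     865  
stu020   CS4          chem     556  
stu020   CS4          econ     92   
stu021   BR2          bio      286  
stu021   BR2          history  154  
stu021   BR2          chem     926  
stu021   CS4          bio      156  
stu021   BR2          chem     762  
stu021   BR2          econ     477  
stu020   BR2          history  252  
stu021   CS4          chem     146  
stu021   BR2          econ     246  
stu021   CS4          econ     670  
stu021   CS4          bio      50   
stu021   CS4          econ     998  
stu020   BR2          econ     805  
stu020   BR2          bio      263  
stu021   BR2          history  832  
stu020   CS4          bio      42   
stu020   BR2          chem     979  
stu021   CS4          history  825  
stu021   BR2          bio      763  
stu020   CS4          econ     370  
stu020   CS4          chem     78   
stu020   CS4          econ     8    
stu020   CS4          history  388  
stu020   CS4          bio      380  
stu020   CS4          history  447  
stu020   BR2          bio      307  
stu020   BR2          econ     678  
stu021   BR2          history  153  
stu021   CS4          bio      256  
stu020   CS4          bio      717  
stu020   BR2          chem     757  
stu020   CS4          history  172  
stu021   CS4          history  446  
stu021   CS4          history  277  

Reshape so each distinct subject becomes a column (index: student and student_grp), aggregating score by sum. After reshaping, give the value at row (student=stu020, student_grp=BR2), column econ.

Rows with student=stu020, student_grp=BR2 and subject=econ: score values are 400, 805, 678.
400 + 805 + 678 = 1883.

1883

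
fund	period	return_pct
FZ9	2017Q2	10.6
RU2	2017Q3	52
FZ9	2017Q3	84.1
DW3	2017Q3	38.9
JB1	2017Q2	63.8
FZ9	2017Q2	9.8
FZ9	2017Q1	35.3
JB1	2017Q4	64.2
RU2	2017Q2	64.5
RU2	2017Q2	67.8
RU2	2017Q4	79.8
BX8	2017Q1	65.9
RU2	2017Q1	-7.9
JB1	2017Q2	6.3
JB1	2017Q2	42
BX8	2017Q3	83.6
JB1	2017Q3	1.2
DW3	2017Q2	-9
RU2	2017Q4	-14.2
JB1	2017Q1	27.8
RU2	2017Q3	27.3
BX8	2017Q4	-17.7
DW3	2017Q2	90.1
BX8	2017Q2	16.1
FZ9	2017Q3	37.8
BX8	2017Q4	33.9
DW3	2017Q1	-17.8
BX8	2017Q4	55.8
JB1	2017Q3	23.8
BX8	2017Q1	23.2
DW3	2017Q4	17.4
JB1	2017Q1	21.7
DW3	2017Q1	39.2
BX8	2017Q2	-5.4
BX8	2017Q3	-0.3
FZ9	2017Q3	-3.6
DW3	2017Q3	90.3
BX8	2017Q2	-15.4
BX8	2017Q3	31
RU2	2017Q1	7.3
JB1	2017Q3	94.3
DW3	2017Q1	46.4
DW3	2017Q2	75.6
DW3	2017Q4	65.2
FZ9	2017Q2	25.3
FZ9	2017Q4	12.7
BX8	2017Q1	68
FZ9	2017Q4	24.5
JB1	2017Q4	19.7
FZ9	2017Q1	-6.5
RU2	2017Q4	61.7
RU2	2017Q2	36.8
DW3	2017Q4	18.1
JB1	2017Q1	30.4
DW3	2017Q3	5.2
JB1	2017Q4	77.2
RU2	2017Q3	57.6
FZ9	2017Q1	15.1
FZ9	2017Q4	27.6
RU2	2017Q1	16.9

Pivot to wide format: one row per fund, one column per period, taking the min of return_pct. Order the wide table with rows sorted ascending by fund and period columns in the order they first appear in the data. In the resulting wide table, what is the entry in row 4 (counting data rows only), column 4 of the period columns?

With rows sorted ascending by fund, row 4 is fund=JB1. period columns in first-appearance order: 2017Q2, 2017Q3, 2017Q1, 2017Q4; column 4 is 2017Q4.
Long rows with fund=JB1, period=2017Q4: min(64.2, 19.7, 77.2) = 19.7.

19.7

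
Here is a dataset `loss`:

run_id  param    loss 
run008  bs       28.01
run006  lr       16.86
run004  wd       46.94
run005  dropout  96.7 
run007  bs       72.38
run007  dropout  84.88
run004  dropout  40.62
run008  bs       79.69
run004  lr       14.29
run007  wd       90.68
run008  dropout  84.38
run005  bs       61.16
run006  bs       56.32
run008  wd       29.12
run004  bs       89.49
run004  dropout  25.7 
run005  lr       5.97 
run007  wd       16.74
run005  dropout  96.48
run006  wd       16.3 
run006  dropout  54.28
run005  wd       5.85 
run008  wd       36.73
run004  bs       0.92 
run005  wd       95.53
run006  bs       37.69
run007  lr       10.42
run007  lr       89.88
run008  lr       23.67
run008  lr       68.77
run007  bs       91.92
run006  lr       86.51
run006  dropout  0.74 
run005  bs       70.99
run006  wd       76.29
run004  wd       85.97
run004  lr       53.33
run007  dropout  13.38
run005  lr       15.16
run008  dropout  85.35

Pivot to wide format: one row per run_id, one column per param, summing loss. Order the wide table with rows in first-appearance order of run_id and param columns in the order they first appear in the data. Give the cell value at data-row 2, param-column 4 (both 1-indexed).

55.02

With rows in first-appearance order of run_id, row 2 is run_id=run006. param columns in first-appearance order: bs, lr, wd, dropout; column 4 is dropout.
Long rows with run_id=run006, param=dropout: 54.28 + 0.74 = 55.02.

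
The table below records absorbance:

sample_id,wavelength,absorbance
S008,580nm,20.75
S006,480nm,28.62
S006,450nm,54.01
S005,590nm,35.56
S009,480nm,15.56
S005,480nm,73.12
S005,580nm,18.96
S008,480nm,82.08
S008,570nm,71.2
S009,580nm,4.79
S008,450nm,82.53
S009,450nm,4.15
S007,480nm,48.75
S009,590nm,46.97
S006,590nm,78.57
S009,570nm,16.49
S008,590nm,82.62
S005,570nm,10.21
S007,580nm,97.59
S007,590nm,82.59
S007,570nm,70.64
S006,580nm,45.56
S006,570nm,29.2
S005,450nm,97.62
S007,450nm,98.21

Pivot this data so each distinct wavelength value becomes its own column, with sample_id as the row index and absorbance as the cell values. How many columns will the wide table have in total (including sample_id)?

6

1 column for sample_id plus 5 distinct wavelength values → 6 columns.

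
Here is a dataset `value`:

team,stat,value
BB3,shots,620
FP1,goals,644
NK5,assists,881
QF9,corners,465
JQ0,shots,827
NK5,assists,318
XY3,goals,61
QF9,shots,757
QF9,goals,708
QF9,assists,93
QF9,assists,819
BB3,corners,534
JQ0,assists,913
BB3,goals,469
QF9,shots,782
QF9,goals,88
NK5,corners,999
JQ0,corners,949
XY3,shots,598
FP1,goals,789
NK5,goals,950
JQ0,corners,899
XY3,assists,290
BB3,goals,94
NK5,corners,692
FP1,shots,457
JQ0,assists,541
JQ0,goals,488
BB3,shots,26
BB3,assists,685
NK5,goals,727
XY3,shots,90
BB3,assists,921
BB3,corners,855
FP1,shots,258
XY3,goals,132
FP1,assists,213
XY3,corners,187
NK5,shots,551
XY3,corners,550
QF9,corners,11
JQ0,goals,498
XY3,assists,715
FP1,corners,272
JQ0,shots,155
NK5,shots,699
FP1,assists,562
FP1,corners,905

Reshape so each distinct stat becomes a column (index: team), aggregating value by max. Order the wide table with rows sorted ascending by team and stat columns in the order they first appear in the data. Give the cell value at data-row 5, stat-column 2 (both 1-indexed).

708

With rows sorted ascending by team, row 5 is team=QF9. stat columns in first-appearance order: shots, goals, assists, corners; column 2 is goals.
Long rows with team=QF9, stat=goals: max(708, 88) = 708.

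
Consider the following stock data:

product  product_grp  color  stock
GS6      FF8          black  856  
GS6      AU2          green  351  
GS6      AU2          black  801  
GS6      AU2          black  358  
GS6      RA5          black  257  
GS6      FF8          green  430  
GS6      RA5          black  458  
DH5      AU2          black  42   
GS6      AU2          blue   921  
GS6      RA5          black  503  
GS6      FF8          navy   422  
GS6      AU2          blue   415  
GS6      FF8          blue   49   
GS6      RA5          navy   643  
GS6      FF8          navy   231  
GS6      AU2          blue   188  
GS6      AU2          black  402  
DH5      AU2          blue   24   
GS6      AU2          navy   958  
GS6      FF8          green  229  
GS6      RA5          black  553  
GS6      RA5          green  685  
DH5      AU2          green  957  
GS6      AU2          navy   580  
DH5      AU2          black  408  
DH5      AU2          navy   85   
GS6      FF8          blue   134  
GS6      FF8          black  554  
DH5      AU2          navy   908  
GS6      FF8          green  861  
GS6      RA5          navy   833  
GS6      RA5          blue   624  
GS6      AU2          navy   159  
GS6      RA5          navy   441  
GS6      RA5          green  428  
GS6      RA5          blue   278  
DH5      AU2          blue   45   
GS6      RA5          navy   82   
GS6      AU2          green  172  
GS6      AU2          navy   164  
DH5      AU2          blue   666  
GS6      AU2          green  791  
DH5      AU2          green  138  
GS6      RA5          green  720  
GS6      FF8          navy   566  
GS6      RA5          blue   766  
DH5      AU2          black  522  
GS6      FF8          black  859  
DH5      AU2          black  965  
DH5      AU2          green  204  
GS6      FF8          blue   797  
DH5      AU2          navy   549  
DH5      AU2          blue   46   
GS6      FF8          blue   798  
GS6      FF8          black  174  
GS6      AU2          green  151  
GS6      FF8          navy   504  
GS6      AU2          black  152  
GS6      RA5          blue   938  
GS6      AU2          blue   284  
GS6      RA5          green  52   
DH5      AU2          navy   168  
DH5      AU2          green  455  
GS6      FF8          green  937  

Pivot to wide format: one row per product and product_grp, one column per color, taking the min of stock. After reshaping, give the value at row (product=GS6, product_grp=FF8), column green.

229

Rows with product=GS6, product_grp=FF8 and color=green: stock values are 430, 229, 861, 937.
min(430, 229, 861, 937) = 229.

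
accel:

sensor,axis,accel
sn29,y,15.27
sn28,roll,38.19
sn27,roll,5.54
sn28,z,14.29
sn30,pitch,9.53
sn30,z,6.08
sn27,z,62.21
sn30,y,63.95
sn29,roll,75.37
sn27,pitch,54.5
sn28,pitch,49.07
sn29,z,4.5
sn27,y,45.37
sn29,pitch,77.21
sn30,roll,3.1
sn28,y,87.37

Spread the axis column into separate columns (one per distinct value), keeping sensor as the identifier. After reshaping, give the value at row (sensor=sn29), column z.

Wide layout: rows indexed by sensor, columns are the 4 distinct axis values (y, roll, z, pitch).
Cell (sensor=sn29, axis=z) draws from the long row where sensor=sn29 and axis=z, which has accel=4.5.

4.5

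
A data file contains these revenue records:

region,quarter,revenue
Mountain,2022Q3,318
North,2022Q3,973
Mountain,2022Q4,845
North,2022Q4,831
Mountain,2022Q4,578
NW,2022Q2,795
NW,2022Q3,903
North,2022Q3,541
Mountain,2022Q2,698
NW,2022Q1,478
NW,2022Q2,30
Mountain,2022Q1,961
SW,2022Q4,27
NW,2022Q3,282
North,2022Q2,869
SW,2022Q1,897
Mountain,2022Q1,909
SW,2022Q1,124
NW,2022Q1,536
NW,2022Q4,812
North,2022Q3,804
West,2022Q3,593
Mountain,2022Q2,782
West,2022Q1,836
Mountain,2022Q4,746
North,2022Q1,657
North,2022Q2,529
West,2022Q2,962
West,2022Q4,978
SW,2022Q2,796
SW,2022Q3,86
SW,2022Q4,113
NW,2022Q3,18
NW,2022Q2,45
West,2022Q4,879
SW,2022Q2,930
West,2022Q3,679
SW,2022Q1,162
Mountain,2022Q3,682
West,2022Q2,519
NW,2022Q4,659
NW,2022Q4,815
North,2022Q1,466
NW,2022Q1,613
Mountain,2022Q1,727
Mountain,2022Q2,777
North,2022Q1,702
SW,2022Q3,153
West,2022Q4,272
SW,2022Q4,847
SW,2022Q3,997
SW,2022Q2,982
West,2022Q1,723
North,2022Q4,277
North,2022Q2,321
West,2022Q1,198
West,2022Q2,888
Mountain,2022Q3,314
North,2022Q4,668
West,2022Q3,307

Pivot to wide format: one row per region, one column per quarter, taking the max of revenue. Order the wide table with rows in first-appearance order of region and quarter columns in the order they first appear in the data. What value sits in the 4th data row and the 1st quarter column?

With rows in first-appearance order of region, row 4 is region=SW. quarter columns in first-appearance order: 2022Q3, 2022Q4, 2022Q2, 2022Q1; column 1 is 2022Q3.
Long rows with region=SW, quarter=2022Q3: max(86, 153, 997) = 997.

997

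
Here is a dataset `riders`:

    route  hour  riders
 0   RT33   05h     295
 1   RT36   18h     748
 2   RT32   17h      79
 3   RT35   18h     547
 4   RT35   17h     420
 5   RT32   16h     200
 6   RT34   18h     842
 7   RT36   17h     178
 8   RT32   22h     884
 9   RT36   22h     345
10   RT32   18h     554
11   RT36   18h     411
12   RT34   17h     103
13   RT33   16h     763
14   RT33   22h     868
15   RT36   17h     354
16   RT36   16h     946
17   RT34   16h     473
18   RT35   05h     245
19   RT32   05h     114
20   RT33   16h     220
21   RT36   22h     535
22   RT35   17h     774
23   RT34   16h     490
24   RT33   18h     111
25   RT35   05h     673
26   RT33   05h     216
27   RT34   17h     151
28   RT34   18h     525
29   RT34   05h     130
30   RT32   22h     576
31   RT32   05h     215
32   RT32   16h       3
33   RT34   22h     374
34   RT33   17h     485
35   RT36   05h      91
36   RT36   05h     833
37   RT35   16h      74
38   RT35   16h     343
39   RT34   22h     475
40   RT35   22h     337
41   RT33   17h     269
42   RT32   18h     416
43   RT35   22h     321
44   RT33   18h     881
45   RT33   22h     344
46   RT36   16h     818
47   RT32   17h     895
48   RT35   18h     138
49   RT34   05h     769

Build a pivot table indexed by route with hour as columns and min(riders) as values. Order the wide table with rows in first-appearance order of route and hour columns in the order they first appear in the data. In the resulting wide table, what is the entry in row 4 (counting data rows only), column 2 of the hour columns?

With rows in first-appearance order of route, row 4 is route=RT35. hour columns in first-appearance order: 05h, 18h, 17h, 16h, 22h; column 2 is 18h.
Long rows with route=RT35, hour=18h: min(547, 138) = 138.

138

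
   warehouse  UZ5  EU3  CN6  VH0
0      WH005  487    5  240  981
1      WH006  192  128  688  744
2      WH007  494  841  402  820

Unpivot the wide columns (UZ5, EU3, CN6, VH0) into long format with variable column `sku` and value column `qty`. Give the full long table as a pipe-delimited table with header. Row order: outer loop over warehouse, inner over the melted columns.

| warehouse | sku | qty |
| WH005 | UZ5 | 487 |
| WH005 | EU3 | 5 |
| WH005 | CN6 | 240 |
| WH005 | VH0 | 981 |
| WH006 | UZ5 | 192 |
| WH006 | EU3 | 128 |
| WH006 | CN6 | 688 |
| WH006 | VH0 | 744 |
| WH007 | UZ5 | 494 |
| WH007 | EU3 | 841 |
| WH007 | CN6 | 402 |
| WH007 | VH0 | 820 |

Each (warehouse, column) pair becomes one row: 3 × 4 = 12 rows.
For example, (WH005, UZ5) → qty=487.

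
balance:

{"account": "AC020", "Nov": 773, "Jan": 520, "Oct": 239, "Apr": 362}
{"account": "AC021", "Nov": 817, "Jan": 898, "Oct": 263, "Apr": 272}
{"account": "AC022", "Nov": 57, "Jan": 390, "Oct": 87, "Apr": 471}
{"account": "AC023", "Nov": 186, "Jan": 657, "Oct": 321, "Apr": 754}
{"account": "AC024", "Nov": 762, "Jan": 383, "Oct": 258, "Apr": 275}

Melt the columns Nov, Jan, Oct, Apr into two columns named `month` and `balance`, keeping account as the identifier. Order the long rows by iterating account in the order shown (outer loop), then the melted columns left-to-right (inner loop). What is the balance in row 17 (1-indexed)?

20 rows total (5 × 4). Row 17: index ⌊(17-1)/4⌋ = 4 into account → AC024; (17-1) mod 4 = 0 into the melted columns → Nov.
So row 17 is (AC024, Nov, 762); balance = 762.

762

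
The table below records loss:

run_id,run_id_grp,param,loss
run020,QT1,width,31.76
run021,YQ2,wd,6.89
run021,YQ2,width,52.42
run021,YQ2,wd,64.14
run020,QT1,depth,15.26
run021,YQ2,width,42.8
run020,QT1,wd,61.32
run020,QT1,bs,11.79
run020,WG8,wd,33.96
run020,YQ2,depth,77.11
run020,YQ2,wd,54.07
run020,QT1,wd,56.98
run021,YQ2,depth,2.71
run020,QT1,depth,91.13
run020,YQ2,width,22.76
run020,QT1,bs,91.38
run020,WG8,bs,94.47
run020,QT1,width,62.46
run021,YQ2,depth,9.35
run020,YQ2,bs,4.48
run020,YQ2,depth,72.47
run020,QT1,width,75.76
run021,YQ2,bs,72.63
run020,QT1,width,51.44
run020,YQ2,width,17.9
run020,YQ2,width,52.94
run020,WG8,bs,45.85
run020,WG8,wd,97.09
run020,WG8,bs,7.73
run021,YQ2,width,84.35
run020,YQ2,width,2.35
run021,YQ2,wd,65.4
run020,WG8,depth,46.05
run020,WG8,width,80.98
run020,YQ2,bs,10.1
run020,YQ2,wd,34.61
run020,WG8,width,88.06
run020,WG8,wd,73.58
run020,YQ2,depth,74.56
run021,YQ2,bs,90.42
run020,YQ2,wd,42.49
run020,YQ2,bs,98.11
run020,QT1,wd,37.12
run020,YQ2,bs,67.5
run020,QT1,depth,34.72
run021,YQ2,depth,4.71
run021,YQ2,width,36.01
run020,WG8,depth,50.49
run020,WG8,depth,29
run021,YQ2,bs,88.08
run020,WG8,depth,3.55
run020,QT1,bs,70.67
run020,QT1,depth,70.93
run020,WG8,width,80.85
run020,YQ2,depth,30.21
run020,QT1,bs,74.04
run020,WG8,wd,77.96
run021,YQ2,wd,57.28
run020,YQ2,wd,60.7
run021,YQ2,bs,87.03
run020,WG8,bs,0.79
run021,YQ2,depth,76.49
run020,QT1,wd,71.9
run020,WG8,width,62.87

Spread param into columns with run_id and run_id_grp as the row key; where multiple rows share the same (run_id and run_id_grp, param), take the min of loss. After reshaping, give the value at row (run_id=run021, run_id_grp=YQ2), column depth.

Rows with run_id=run021, run_id_grp=YQ2 and param=depth: loss values are 2.71, 9.35, 4.71, 76.49.
min(2.71, 9.35, 4.71, 76.49) = 2.71.

2.71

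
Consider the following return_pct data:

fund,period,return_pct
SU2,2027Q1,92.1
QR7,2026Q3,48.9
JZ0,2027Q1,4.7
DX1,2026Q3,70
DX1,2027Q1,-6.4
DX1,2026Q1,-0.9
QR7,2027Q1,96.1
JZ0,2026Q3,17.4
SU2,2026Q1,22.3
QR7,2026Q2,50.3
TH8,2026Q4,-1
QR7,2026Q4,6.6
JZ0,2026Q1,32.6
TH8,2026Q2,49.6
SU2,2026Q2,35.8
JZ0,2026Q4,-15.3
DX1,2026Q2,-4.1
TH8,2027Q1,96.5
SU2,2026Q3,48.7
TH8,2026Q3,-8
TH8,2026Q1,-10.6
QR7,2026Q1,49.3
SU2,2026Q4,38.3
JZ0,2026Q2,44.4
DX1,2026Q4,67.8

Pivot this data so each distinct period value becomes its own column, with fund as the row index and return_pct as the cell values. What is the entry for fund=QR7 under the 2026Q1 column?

49.3

Wide layout: rows indexed by fund, columns are the 5 distinct period values (2027Q1, 2026Q3, 2026Q1, 2026Q2, 2026Q4).
Cell (fund=QR7, period=2026Q1) draws from the long row where fund=QR7 and period=2026Q1, which has return_pct=49.3.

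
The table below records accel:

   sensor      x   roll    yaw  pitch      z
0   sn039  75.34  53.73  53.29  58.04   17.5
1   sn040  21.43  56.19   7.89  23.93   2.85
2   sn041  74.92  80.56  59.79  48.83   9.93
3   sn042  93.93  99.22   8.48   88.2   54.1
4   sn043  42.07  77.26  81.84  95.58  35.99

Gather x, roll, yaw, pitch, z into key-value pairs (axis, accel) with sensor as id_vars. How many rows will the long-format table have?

5 sensor values × 5 melted columns = 25 rows.

25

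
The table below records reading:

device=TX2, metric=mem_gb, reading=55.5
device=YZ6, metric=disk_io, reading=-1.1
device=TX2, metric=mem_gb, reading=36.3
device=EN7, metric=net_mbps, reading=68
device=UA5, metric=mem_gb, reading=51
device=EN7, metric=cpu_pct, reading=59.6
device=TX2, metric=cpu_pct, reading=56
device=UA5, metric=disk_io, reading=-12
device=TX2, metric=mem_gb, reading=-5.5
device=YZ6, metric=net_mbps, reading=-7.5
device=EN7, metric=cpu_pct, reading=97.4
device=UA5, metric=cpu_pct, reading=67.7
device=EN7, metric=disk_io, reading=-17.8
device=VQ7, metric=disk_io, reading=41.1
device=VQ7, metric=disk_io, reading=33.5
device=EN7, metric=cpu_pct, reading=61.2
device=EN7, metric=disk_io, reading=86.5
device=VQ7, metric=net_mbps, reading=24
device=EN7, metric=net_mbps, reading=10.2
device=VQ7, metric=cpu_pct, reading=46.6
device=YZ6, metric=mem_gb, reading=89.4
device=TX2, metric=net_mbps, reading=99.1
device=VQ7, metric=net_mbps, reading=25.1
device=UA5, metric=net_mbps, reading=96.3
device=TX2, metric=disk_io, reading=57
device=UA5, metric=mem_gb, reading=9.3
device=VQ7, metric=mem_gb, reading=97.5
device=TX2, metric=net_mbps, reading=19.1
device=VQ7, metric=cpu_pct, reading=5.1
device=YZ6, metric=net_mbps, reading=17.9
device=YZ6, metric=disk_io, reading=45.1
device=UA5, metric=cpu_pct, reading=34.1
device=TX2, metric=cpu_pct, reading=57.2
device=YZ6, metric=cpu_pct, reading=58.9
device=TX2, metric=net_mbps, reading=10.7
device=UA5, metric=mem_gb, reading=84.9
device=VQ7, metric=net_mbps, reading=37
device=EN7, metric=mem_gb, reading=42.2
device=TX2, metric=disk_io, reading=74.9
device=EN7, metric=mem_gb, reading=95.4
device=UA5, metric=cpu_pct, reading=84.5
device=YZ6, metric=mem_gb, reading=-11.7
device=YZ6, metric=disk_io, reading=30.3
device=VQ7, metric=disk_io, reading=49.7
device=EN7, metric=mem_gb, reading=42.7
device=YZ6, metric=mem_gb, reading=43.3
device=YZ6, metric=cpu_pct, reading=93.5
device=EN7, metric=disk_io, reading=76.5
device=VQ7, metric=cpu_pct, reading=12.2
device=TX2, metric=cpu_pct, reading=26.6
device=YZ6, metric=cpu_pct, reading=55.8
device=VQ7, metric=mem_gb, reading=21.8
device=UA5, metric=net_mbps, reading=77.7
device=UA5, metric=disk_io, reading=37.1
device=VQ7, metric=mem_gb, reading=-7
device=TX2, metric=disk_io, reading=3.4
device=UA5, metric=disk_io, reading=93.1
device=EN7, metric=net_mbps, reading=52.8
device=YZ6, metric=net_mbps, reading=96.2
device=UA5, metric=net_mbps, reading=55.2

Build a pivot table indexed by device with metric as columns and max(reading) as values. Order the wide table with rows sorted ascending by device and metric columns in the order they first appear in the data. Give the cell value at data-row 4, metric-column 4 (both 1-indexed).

With rows sorted ascending by device, row 4 is device=VQ7. metric columns in first-appearance order: mem_gb, disk_io, net_mbps, cpu_pct; column 4 is cpu_pct.
Long rows with device=VQ7, metric=cpu_pct: max(46.6, 5.1, 12.2) = 46.6.

46.6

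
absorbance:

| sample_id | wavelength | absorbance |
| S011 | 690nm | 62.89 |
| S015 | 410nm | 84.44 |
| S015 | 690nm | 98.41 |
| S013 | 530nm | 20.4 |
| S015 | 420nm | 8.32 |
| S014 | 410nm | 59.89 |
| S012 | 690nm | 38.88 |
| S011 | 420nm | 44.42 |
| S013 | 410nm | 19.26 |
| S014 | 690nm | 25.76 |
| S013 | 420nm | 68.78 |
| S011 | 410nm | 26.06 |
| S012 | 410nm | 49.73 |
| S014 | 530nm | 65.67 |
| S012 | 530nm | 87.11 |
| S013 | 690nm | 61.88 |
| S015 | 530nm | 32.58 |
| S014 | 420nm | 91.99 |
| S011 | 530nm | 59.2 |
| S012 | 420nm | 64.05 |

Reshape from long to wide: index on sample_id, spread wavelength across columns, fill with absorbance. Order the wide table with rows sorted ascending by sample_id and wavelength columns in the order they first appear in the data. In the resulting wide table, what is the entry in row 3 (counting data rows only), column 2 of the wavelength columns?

19.26

With rows sorted ascending by sample_id, row 3 is sample_id=S013. wavelength columns in first-appearance order: 690nm, 410nm, 530nm, 420nm; column 2 is 410nm.
Long rows with sample_id=S013, wavelength=410nm: absorbance = 19.26.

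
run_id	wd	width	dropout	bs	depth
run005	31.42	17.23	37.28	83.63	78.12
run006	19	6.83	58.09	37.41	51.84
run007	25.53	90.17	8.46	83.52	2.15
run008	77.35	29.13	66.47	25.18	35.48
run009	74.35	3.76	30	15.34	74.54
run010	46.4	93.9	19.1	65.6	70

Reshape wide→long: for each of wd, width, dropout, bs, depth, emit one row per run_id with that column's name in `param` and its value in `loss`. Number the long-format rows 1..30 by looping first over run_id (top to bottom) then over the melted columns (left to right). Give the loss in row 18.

30 rows total (6 × 5). Row 18: index ⌊(18-1)/5⌋ = 3 into run_id → run008; (18-1) mod 5 = 2 into the melted columns → dropout.
So row 18 is (run008, dropout, 66.47); loss = 66.47.

66.47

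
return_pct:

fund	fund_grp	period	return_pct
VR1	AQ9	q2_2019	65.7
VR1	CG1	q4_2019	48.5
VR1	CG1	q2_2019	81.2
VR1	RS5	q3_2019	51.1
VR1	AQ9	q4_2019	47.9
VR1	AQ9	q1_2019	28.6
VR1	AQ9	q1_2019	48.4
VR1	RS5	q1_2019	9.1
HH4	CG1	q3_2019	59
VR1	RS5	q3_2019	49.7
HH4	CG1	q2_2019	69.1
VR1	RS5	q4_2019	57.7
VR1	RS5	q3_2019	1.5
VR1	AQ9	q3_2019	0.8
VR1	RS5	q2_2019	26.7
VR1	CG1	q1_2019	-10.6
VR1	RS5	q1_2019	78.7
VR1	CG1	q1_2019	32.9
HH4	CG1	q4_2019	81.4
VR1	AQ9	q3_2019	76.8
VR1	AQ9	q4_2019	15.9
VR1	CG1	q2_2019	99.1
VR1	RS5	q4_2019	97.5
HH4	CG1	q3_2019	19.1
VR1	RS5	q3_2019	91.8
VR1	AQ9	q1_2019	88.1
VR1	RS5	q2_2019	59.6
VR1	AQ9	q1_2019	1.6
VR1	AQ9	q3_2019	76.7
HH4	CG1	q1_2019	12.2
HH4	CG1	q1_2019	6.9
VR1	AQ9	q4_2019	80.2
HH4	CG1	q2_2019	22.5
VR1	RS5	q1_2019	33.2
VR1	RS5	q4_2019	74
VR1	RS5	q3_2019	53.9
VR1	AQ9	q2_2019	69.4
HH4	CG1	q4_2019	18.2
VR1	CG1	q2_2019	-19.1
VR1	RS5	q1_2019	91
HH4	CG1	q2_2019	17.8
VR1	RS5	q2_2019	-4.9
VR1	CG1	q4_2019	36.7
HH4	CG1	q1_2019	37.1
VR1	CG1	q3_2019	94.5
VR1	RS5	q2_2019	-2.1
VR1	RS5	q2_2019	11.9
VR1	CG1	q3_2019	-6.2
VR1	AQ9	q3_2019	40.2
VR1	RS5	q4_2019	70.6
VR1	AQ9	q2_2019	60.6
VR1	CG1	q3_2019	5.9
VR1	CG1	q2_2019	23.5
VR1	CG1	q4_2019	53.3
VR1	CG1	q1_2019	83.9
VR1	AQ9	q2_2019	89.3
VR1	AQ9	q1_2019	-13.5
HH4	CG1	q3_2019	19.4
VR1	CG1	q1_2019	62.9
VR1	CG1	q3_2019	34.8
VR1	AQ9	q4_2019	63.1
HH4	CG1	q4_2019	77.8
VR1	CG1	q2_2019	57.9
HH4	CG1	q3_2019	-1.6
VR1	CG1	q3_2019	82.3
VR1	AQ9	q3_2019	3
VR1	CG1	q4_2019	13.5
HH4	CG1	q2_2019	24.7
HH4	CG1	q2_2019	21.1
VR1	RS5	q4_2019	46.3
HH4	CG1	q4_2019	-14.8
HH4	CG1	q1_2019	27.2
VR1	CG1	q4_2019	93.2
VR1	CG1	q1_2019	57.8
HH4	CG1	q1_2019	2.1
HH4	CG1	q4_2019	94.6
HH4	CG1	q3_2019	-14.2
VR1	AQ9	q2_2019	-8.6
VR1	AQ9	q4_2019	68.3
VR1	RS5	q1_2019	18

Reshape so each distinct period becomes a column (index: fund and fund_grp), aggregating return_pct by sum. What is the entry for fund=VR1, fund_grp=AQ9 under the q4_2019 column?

275.4

Rows with fund=VR1, fund_grp=AQ9 and period=q4_2019: return_pct values are 47.9, 15.9, 80.2, 63.1, 68.3.
47.9 + 15.9 + 80.2 + 63.1 + 68.3 = 275.4.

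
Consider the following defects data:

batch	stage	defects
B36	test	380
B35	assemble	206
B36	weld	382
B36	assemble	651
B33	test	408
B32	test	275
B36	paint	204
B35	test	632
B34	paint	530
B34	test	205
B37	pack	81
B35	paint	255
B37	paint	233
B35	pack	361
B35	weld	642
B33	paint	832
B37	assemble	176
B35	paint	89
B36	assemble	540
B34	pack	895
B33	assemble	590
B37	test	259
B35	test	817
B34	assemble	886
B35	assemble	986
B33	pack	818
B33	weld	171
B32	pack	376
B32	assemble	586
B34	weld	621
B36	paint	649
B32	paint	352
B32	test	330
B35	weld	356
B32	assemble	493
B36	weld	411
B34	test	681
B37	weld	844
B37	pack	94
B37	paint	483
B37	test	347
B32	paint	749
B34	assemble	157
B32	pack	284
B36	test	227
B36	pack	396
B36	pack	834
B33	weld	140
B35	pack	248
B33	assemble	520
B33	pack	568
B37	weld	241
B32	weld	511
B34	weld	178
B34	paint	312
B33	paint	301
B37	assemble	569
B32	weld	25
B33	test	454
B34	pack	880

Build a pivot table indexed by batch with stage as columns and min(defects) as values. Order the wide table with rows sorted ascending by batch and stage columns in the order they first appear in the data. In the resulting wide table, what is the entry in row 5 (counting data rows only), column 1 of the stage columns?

227

With rows sorted ascending by batch, row 5 is batch=B36. stage columns in first-appearance order: test, assemble, weld, paint, pack; column 1 is test.
Long rows with batch=B36, stage=test: min(380, 227) = 227.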